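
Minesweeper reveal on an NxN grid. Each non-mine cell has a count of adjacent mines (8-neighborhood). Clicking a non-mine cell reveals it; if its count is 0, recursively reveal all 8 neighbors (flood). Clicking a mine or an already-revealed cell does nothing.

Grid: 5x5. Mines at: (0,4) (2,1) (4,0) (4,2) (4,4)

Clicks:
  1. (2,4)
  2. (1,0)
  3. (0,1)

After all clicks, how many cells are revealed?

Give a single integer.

Click 1 (2,4) count=0: revealed 9 new [(1,2) (1,3) (1,4) (2,2) (2,3) (2,4) (3,2) (3,3) (3,4)] -> total=9
Click 2 (1,0) count=1: revealed 1 new [(1,0)] -> total=10
Click 3 (0,1) count=0: revealed 5 new [(0,0) (0,1) (0,2) (0,3) (1,1)] -> total=15

Answer: 15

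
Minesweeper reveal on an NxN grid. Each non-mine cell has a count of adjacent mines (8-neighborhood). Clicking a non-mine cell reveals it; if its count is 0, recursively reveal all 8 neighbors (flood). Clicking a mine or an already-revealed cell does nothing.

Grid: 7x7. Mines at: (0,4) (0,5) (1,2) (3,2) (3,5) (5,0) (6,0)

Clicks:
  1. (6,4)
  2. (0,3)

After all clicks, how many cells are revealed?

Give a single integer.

Answer: 19

Derivation:
Click 1 (6,4) count=0: revealed 18 new [(4,1) (4,2) (4,3) (4,4) (4,5) (4,6) (5,1) (5,2) (5,3) (5,4) (5,5) (5,6) (6,1) (6,2) (6,3) (6,4) (6,5) (6,6)] -> total=18
Click 2 (0,3) count=2: revealed 1 new [(0,3)] -> total=19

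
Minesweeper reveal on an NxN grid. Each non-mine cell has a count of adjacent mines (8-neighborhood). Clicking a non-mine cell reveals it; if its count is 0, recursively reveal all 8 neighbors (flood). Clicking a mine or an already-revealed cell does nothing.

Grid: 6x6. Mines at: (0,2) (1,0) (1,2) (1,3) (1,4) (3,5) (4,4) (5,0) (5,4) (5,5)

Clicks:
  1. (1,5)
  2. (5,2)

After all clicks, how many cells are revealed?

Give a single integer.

Click 1 (1,5) count=1: revealed 1 new [(1,5)] -> total=1
Click 2 (5,2) count=0: revealed 15 new [(2,0) (2,1) (2,2) (2,3) (3,0) (3,1) (3,2) (3,3) (4,0) (4,1) (4,2) (4,3) (5,1) (5,2) (5,3)] -> total=16

Answer: 16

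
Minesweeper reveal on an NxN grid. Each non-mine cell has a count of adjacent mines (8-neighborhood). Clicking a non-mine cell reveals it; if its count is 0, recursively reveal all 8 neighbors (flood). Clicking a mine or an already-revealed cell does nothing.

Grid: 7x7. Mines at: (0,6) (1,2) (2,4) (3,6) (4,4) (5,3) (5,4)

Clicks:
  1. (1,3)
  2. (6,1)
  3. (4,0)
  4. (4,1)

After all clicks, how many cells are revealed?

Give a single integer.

Answer: 23

Derivation:
Click 1 (1,3) count=2: revealed 1 new [(1,3)] -> total=1
Click 2 (6,1) count=0: revealed 22 new [(0,0) (0,1) (1,0) (1,1) (2,0) (2,1) (2,2) (2,3) (3,0) (3,1) (3,2) (3,3) (4,0) (4,1) (4,2) (4,3) (5,0) (5,1) (5,2) (6,0) (6,1) (6,2)] -> total=23
Click 3 (4,0) count=0: revealed 0 new [(none)] -> total=23
Click 4 (4,1) count=0: revealed 0 new [(none)] -> total=23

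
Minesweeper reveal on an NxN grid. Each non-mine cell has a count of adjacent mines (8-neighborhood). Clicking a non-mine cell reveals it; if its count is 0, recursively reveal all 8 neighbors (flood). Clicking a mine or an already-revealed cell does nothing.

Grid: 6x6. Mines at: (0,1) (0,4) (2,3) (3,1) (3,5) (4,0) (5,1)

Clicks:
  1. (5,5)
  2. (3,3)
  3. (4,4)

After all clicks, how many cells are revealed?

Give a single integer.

Click 1 (5,5) count=0: revealed 11 new [(3,2) (3,3) (3,4) (4,2) (4,3) (4,4) (4,5) (5,2) (5,3) (5,4) (5,5)] -> total=11
Click 2 (3,3) count=1: revealed 0 new [(none)] -> total=11
Click 3 (4,4) count=1: revealed 0 new [(none)] -> total=11

Answer: 11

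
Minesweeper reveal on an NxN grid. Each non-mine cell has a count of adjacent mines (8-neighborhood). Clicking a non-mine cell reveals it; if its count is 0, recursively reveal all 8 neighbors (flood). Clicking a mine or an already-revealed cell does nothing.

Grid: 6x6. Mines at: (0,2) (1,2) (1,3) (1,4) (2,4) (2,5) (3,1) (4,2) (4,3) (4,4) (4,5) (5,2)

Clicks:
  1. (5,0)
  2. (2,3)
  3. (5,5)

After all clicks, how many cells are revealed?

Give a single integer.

Click 1 (5,0) count=0: revealed 4 new [(4,0) (4,1) (5,0) (5,1)] -> total=4
Click 2 (2,3) count=4: revealed 1 new [(2,3)] -> total=5
Click 3 (5,5) count=2: revealed 1 new [(5,5)] -> total=6

Answer: 6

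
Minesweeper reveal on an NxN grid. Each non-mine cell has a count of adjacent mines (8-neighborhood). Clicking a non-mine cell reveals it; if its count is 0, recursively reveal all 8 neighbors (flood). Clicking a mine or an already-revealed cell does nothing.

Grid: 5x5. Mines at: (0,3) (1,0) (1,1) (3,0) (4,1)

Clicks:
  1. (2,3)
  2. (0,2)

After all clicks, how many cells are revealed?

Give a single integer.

Click 1 (2,3) count=0: revealed 12 new [(1,2) (1,3) (1,4) (2,2) (2,3) (2,4) (3,2) (3,3) (3,4) (4,2) (4,3) (4,4)] -> total=12
Click 2 (0,2) count=2: revealed 1 new [(0,2)] -> total=13

Answer: 13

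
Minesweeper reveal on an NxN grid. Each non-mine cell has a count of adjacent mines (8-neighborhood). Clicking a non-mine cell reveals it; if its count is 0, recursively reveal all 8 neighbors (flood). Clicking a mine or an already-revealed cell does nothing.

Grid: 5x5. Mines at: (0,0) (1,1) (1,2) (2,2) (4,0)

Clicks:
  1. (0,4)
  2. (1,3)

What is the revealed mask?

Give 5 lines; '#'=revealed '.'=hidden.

Answer: ...##
...##
...##
.####
.####

Derivation:
Click 1 (0,4) count=0: revealed 14 new [(0,3) (0,4) (1,3) (1,4) (2,3) (2,4) (3,1) (3,2) (3,3) (3,4) (4,1) (4,2) (4,3) (4,4)] -> total=14
Click 2 (1,3) count=2: revealed 0 new [(none)] -> total=14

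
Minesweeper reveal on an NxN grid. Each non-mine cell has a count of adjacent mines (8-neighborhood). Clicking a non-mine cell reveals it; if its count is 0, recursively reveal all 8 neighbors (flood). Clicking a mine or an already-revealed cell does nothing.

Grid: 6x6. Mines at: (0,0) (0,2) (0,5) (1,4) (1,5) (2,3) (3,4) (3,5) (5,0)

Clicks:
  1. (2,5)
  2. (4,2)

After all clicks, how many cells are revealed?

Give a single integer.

Answer: 22

Derivation:
Click 1 (2,5) count=4: revealed 1 new [(2,5)] -> total=1
Click 2 (4,2) count=0: revealed 21 new [(1,0) (1,1) (1,2) (2,0) (2,1) (2,2) (3,0) (3,1) (3,2) (3,3) (4,0) (4,1) (4,2) (4,3) (4,4) (4,5) (5,1) (5,2) (5,3) (5,4) (5,5)] -> total=22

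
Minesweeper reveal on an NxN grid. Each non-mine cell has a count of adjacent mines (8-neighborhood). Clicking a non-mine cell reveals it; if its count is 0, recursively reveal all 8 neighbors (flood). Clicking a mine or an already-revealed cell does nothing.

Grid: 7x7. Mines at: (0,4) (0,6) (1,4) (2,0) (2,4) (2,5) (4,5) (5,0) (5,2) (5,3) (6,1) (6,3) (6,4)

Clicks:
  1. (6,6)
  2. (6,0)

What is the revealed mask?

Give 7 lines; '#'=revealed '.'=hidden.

Click 1 (6,6) count=0: revealed 4 new [(5,5) (5,6) (6,5) (6,6)] -> total=4
Click 2 (6,0) count=2: revealed 1 new [(6,0)] -> total=5

Answer: .......
.......
.......
.......
.......
.....##
#....##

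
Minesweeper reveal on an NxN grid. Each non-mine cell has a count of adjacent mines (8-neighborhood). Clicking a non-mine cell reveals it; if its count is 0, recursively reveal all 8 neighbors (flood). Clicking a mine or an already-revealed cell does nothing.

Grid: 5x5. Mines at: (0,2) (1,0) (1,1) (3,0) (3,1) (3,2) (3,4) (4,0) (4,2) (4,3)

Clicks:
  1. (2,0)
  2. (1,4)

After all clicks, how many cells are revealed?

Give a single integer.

Click 1 (2,0) count=4: revealed 1 new [(2,0)] -> total=1
Click 2 (1,4) count=0: revealed 6 new [(0,3) (0,4) (1,3) (1,4) (2,3) (2,4)] -> total=7

Answer: 7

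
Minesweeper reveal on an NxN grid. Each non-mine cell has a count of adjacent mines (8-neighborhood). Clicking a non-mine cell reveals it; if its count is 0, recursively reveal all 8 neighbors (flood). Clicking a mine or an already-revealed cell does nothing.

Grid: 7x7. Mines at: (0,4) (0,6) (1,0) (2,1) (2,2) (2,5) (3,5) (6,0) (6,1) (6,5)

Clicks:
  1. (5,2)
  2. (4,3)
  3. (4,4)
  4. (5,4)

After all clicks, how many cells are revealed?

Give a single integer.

Click 1 (5,2) count=1: revealed 1 new [(5,2)] -> total=1
Click 2 (4,3) count=0: revealed 17 new [(3,0) (3,1) (3,2) (3,3) (3,4) (4,0) (4,1) (4,2) (4,3) (4,4) (5,0) (5,1) (5,3) (5,4) (6,2) (6,3) (6,4)] -> total=18
Click 3 (4,4) count=1: revealed 0 new [(none)] -> total=18
Click 4 (5,4) count=1: revealed 0 new [(none)] -> total=18

Answer: 18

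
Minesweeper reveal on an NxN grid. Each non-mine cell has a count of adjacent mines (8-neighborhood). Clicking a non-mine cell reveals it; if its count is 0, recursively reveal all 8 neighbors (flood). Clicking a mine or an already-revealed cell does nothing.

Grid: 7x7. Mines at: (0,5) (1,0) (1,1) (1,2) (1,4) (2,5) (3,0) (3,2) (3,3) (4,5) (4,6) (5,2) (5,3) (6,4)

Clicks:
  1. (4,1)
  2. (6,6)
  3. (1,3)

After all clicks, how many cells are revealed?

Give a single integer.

Answer: 6

Derivation:
Click 1 (4,1) count=3: revealed 1 new [(4,1)] -> total=1
Click 2 (6,6) count=0: revealed 4 new [(5,5) (5,6) (6,5) (6,6)] -> total=5
Click 3 (1,3) count=2: revealed 1 new [(1,3)] -> total=6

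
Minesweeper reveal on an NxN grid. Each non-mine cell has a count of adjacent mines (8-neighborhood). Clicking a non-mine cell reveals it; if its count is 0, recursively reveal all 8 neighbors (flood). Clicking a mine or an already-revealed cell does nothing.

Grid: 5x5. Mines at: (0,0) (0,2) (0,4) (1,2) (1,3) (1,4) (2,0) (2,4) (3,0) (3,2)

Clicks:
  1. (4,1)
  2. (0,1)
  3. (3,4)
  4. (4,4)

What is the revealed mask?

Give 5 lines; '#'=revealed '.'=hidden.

Click 1 (4,1) count=2: revealed 1 new [(4,1)] -> total=1
Click 2 (0,1) count=3: revealed 1 new [(0,1)] -> total=2
Click 3 (3,4) count=1: revealed 1 new [(3,4)] -> total=3
Click 4 (4,4) count=0: revealed 3 new [(3,3) (4,3) (4,4)] -> total=6

Answer: .#...
.....
.....
...##
.#.##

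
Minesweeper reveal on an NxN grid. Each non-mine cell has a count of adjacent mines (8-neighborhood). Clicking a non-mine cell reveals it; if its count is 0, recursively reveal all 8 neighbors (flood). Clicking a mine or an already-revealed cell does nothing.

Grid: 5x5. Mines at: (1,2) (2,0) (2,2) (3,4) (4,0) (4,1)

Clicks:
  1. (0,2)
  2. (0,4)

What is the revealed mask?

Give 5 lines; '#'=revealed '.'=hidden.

Answer: ..###
...##
...##
.....
.....

Derivation:
Click 1 (0,2) count=1: revealed 1 new [(0,2)] -> total=1
Click 2 (0,4) count=0: revealed 6 new [(0,3) (0,4) (1,3) (1,4) (2,3) (2,4)] -> total=7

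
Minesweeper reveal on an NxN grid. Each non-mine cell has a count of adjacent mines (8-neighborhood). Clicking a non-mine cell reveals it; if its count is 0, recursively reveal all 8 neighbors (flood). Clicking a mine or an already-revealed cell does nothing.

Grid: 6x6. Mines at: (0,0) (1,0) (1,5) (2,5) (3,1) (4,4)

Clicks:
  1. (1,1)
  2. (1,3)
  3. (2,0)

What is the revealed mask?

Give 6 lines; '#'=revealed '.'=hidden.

Answer: .####.
.####.
#####.
..###.
......
......

Derivation:
Click 1 (1,1) count=2: revealed 1 new [(1,1)] -> total=1
Click 2 (1,3) count=0: revealed 14 new [(0,1) (0,2) (0,3) (0,4) (1,2) (1,3) (1,4) (2,1) (2,2) (2,3) (2,4) (3,2) (3,3) (3,4)] -> total=15
Click 3 (2,0) count=2: revealed 1 new [(2,0)] -> total=16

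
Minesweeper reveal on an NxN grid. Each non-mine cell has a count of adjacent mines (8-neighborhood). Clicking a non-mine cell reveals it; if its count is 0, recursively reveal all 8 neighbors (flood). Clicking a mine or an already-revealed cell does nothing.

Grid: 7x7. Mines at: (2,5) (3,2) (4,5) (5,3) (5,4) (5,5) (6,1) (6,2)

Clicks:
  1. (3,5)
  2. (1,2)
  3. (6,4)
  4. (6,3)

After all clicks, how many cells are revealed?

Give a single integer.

Click 1 (3,5) count=2: revealed 1 new [(3,5)] -> total=1
Click 2 (1,2) count=0: revealed 25 new [(0,0) (0,1) (0,2) (0,3) (0,4) (0,5) (0,6) (1,0) (1,1) (1,2) (1,3) (1,4) (1,5) (1,6) (2,0) (2,1) (2,2) (2,3) (2,4) (3,0) (3,1) (4,0) (4,1) (5,0) (5,1)] -> total=26
Click 3 (6,4) count=3: revealed 1 new [(6,4)] -> total=27
Click 4 (6,3) count=3: revealed 1 new [(6,3)] -> total=28

Answer: 28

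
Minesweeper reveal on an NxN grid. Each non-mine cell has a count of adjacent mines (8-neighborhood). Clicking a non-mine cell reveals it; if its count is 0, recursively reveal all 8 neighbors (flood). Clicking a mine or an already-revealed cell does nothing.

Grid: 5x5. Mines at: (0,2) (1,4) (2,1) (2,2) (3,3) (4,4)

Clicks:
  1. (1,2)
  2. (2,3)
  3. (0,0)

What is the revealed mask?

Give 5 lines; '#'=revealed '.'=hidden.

Click 1 (1,2) count=3: revealed 1 new [(1,2)] -> total=1
Click 2 (2,3) count=3: revealed 1 new [(2,3)] -> total=2
Click 3 (0,0) count=0: revealed 4 new [(0,0) (0,1) (1,0) (1,1)] -> total=6

Answer: ##...
###..
...#.
.....
.....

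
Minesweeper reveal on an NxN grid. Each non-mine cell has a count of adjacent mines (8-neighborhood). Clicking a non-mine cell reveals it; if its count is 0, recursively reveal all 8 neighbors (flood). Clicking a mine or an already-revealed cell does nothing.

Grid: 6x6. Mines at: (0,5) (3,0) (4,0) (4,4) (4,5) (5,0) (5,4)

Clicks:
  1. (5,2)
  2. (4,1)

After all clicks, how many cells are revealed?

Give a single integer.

Click 1 (5,2) count=0: revealed 28 new [(0,0) (0,1) (0,2) (0,3) (0,4) (1,0) (1,1) (1,2) (1,3) (1,4) (1,5) (2,0) (2,1) (2,2) (2,3) (2,4) (2,5) (3,1) (3,2) (3,3) (3,4) (3,5) (4,1) (4,2) (4,3) (5,1) (5,2) (5,3)] -> total=28
Click 2 (4,1) count=3: revealed 0 new [(none)] -> total=28

Answer: 28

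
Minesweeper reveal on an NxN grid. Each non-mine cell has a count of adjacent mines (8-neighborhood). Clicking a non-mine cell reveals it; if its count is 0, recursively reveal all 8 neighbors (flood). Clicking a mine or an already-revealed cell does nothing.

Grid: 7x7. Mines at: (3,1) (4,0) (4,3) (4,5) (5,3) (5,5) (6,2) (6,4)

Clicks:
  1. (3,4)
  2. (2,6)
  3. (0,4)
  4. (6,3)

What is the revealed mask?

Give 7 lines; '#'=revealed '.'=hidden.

Click 1 (3,4) count=2: revealed 1 new [(3,4)] -> total=1
Click 2 (2,6) count=0: revealed 25 new [(0,0) (0,1) (0,2) (0,3) (0,4) (0,5) (0,6) (1,0) (1,1) (1,2) (1,3) (1,4) (1,5) (1,6) (2,0) (2,1) (2,2) (2,3) (2,4) (2,5) (2,6) (3,2) (3,3) (3,5) (3,6)] -> total=26
Click 3 (0,4) count=0: revealed 0 new [(none)] -> total=26
Click 4 (6,3) count=3: revealed 1 new [(6,3)] -> total=27

Answer: #######
#######
#######
..#####
.......
.......
...#...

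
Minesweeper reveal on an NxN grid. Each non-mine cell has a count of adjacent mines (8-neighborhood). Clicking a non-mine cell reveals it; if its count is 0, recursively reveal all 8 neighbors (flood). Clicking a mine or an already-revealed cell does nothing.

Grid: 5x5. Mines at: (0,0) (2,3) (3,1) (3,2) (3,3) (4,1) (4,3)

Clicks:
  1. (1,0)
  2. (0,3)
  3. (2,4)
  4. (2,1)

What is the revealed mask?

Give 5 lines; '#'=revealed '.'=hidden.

Click 1 (1,0) count=1: revealed 1 new [(1,0)] -> total=1
Click 2 (0,3) count=0: revealed 8 new [(0,1) (0,2) (0,3) (0,4) (1,1) (1,2) (1,3) (1,4)] -> total=9
Click 3 (2,4) count=2: revealed 1 new [(2,4)] -> total=10
Click 4 (2,1) count=2: revealed 1 new [(2,1)] -> total=11

Answer: .####
#####
.#..#
.....
.....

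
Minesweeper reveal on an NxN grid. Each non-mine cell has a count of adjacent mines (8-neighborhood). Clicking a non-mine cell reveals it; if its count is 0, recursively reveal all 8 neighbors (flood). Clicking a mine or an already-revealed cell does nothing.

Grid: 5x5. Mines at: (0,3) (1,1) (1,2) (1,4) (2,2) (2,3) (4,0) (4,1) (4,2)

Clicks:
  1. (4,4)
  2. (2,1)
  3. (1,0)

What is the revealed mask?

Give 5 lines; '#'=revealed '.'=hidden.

Click 1 (4,4) count=0: revealed 4 new [(3,3) (3,4) (4,3) (4,4)] -> total=4
Click 2 (2,1) count=3: revealed 1 new [(2,1)] -> total=5
Click 3 (1,0) count=1: revealed 1 new [(1,0)] -> total=6

Answer: .....
#....
.#...
...##
...##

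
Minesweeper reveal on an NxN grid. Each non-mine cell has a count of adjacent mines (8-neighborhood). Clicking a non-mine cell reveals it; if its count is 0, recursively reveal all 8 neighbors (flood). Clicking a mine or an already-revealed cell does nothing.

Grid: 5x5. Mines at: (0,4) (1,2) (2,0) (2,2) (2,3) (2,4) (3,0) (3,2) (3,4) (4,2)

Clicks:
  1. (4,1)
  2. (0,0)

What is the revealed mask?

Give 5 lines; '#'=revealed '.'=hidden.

Answer: ##...
##...
.....
.....
.#...

Derivation:
Click 1 (4,1) count=3: revealed 1 new [(4,1)] -> total=1
Click 2 (0,0) count=0: revealed 4 new [(0,0) (0,1) (1,0) (1,1)] -> total=5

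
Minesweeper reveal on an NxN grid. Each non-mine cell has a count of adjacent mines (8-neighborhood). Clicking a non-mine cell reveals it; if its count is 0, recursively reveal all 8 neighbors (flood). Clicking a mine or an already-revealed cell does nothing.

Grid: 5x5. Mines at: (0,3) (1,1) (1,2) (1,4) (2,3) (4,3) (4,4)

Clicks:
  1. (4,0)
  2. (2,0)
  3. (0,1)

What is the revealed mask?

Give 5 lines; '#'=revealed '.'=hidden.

Answer: .#...
.....
###..
###..
###..

Derivation:
Click 1 (4,0) count=0: revealed 9 new [(2,0) (2,1) (2,2) (3,0) (3,1) (3,2) (4,0) (4,1) (4,2)] -> total=9
Click 2 (2,0) count=1: revealed 0 new [(none)] -> total=9
Click 3 (0,1) count=2: revealed 1 new [(0,1)] -> total=10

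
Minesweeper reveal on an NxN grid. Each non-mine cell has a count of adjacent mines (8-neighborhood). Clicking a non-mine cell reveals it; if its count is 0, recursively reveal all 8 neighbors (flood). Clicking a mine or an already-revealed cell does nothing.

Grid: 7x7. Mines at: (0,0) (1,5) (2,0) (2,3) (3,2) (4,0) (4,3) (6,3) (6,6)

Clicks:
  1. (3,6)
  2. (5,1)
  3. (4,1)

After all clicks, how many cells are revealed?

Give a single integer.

Click 1 (3,6) count=0: revealed 12 new [(2,4) (2,5) (2,6) (3,4) (3,5) (3,6) (4,4) (4,5) (4,6) (5,4) (5,5) (5,6)] -> total=12
Click 2 (5,1) count=1: revealed 1 new [(5,1)] -> total=13
Click 3 (4,1) count=2: revealed 1 new [(4,1)] -> total=14

Answer: 14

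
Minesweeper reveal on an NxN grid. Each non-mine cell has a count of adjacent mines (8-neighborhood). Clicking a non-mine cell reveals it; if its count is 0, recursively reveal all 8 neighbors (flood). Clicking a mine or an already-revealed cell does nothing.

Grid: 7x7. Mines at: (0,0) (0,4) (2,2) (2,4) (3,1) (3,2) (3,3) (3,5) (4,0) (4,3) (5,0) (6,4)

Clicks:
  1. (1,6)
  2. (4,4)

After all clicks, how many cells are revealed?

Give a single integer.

Click 1 (1,6) count=0: revealed 6 new [(0,5) (0,6) (1,5) (1,6) (2,5) (2,6)] -> total=6
Click 2 (4,4) count=3: revealed 1 new [(4,4)] -> total=7

Answer: 7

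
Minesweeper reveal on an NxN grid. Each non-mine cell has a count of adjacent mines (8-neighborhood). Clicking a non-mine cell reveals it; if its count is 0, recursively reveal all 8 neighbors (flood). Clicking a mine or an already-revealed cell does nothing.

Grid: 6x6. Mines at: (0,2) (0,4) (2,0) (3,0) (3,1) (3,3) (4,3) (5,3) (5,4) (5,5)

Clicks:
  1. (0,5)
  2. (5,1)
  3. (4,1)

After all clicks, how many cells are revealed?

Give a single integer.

Click 1 (0,5) count=1: revealed 1 new [(0,5)] -> total=1
Click 2 (5,1) count=0: revealed 6 new [(4,0) (4,1) (4,2) (5,0) (5,1) (5,2)] -> total=7
Click 3 (4,1) count=2: revealed 0 new [(none)] -> total=7

Answer: 7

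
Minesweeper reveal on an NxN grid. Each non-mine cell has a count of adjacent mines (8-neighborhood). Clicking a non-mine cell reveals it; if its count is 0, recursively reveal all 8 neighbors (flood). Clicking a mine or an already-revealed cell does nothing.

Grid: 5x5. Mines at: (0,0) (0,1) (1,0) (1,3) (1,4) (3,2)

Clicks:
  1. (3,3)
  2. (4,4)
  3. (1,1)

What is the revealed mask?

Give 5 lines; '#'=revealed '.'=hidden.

Click 1 (3,3) count=1: revealed 1 new [(3,3)] -> total=1
Click 2 (4,4) count=0: revealed 5 new [(2,3) (2,4) (3,4) (4,3) (4,4)] -> total=6
Click 3 (1,1) count=3: revealed 1 new [(1,1)] -> total=7

Answer: .....
.#...
...##
...##
...##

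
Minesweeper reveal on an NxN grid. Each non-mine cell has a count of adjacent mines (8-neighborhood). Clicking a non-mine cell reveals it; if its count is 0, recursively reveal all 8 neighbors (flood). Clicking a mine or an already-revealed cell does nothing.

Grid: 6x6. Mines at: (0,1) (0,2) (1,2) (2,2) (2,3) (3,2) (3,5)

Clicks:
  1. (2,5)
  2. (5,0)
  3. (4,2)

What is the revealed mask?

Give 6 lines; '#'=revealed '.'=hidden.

Click 1 (2,5) count=1: revealed 1 new [(2,5)] -> total=1
Click 2 (5,0) count=0: revealed 18 new [(1,0) (1,1) (2,0) (2,1) (3,0) (3,1) (4,0) (4,1) (4,2) (4,3) (4,4) (4,5) (5,0) (5,1) (5,2) (5,3) (5,4) (5,5)] -> total=19
Click 3 (4,2) count=1: revealed 0 new [(none)] -> total=19

Answer: ......
##....
##...#
##....
######
######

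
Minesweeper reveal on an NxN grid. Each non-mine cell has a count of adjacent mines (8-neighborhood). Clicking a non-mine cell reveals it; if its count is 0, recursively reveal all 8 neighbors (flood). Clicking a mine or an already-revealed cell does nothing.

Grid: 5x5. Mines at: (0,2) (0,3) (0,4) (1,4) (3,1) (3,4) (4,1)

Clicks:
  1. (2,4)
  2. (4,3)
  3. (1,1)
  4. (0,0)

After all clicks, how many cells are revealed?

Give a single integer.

Click 1 (2,4) count=2: revealed 1 new [(2,4)] -> total=1
Click 2 (4,3) count=1: revealed 1 new [(4,3)] -> total=2
Click 3 (1,1) count=1: revealed 1 new [(1,1)] -> total=3
Click 4 (0,0) count=0: revealed 5 new [(0,0) (0,1) (1,0) (2,0) (2,1)] -> total=8

Answer: 8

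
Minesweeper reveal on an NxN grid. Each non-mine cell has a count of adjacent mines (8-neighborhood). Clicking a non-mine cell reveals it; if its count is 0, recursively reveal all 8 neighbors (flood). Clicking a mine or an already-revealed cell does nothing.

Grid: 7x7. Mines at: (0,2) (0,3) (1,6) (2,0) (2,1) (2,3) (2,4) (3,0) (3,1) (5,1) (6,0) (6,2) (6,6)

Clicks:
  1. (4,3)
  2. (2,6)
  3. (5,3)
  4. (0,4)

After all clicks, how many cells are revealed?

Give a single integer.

Answer: 21

Derivation:
Click 1 (4,3) count=0: revealed 20 new [(2,5) (2,6) (3,2) (3,3) (3,4) (3,5) (3,6) (4,2) (4,3) (4,4) (4,5) (4,6) (5,2) (5,3) (5,4) (5,5) (5,6) (6,3) (6,4) (6,5)] -> total=20
Click 2 (2,6) count=1: revealed 0 new [(none)] -> total=20
Click 3 (5,3) count=1: revealed 0 new [(none)] -> total=20
Click 4 (0,4) count=1: revealed 1 new [(0,4)] -> total=21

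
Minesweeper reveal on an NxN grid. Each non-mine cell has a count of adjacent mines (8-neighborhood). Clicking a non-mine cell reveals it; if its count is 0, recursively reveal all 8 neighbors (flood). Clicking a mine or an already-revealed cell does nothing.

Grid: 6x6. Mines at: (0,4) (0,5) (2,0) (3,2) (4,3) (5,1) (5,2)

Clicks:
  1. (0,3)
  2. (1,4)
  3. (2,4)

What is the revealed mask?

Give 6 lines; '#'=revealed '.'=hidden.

Click 1 (0,3) count=1: revealed 1 new [(0,3)] -> total=1
Click 2 (1,4) count=2: revealed 1 new [(1,4)] -> total=2
Click 3 (2,4) count=0: revealed 12 new [(1,3) (1,5) (2,3) (2,4) (2,5) (3,3) (3,4) (3,5) (4,4) (4,5) (5,4) (5,5)] -> total=14

Answer: ...#..
...###
...###
...###
....##
....##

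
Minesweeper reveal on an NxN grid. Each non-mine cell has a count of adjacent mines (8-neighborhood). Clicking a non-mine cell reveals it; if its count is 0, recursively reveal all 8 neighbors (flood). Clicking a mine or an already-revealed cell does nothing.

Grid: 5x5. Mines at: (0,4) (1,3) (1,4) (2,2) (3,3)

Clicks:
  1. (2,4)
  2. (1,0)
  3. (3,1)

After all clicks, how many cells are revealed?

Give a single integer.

Click 1 (2,4) count=3: revealed 1 new [(2,4)] -> total=1
Click 2 (1,0) count=0: revealed 14 new [(0,0) (0,1) (0,2) (1,0) (1,1) (1,2) (2,0) (2,1) (3,0) (3,1) (3,2) (4,0) (4,1) (4,2)] -> total=15
Click 3 (3,1) count=1: revealed 0 new [(none)] -> total=15

Answer: 15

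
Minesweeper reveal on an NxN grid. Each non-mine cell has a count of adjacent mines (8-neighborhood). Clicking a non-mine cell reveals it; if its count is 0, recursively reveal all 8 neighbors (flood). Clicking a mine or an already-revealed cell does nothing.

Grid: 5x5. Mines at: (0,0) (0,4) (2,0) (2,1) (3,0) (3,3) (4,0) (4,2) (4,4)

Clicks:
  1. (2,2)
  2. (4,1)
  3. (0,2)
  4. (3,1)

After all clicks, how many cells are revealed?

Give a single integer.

Answer: 9

Derivation:
Click 1 (2,2) count=2: revealed 1 new [(2,2)] -> total=1
Click 2 (4,1) count=3: revealed 1 new [(4,1)] -> total=2
Click 3 (0,2) count=0: revealed 6 new [(0,1) (0,2) (0,3) (1,1) (1,2) (1,3)] -> total=8
Click 4 (3,1) count=5: revealed 1 new [(3,1)] -> total=9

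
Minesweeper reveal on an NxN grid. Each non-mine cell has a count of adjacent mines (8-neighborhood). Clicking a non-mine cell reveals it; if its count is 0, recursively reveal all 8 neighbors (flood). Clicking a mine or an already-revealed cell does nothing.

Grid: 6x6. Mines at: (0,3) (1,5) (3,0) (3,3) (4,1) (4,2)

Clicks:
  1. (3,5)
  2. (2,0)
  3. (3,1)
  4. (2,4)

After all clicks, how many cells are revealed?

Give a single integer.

Answer: 12

Derivation:
Click 1 (3,5) count=0: revealed 10 new [(2,4) (2,5) (3,4) (3,5) (4,3) (4,4) (4,5) (5,3) (5,4) (5,5)] -> total=10
Click 2 (2,0) count=1: revealed 1 new [(2,0)] -> total=11
Click 3 (3,1) count=3: revealed 1 new [(3,1)] -> total=12
Click 4 (2,4) count=2: revealed 0 new [(none)] -> total=12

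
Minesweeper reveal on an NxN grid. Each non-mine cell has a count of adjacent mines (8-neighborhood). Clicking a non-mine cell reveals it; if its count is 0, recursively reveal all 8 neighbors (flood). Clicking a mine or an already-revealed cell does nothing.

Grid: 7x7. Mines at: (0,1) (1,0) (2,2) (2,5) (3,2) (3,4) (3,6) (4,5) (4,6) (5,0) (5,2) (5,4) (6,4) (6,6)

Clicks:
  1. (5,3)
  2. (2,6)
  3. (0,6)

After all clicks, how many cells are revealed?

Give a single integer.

Answer: 12

Derivation:
Click 1 (5,3) count=3: revealed 1 new [(5,3)] -> total=1
Click 2 (2,6) count=2: revealed 1 new [(2,6)] -> total=2
Click 3 (0,6) count=0: revealed 10 new [(0,2) (0,3) (0,4) (0,5) (0,6) (1,2) (1,3) (1,4) (1,5) (1,6)] -> total=12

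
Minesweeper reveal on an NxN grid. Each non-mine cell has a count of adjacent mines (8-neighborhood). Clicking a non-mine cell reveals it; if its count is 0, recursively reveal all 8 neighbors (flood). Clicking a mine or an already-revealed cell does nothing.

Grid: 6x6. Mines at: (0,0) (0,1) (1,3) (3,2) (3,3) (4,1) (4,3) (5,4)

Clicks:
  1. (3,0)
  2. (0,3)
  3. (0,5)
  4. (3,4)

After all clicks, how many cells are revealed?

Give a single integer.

Click 1 (3,0) count=1: revealed 1 new [(3,0)] -> total=1
Click 2 (0,3) count=1: revealed 1 new [(0,3)] -> total=2
Click 3 (0,5) count=0: revealed 10 new [(0,4) (0,5) (1,4) (1,5) (2,4) (2,5) (3,4) (3,5) (4,4) (4,5)] -> total=12
Click 4 (3,4) count=2: revealed 0 new [(none)] -> total=12

Answer: 12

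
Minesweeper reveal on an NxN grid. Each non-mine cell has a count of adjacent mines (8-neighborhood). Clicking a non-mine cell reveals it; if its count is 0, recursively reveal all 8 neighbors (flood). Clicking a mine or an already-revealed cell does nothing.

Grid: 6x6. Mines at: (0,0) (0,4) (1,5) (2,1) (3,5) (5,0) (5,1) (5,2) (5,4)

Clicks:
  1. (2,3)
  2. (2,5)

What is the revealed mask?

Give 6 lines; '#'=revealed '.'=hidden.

Answer: ......
..###.
..####
..###.
..###.
......

Derivation:
Click 1 (2,3) count=0: revealed 12 new [(1,2) (1,3) (1,4) (2,2) (2,3) (2,4) (3,2) (3,3) (3,4) (4,2) (4,3) (4,4)] -> total=12
Click 2 (2,5) count=2: revealed 1 new [(2,5)] -> total=13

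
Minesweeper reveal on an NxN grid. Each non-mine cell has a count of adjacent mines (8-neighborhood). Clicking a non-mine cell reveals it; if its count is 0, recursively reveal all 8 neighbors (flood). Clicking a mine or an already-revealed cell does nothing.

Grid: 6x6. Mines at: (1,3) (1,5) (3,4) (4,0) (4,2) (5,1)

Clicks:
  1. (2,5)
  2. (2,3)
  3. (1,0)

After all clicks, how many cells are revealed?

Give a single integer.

Click 1 (2,5) count=2: revealed 1 new [(2,5)] -> total=1
Click 2 (2,3) count=2: revealed 1 new [(2,3)] -> total=2
Click 3 (1,0) count=0: revealed 12 new [(0,0) (0,1) (0,2) (1,0) (1,1) (1,2) (2,0) (2,1) (2,2) (3,0) (3,1) (3,2)] -> total=14

Answer: 14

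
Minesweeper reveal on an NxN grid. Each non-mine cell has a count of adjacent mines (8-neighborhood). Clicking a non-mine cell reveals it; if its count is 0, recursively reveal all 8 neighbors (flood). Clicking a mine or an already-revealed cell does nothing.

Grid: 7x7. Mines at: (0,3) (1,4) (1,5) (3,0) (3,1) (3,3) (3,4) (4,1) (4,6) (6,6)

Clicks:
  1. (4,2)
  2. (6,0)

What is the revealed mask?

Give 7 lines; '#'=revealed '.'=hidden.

Answer: .......
.......
.......
.......
..####.
######.
######.

Derivation:
Click 1 (4,2) count=3: revealed 1 new [(4,2)] -> total=1
Click 2 (6,0) count=0: revealed 15 new [(4,3) (4,4) (4,5) (5,0) (5,1) (5,2) (5,3) (5,4) (5,5) (6,0) (6,1) (6,2) (6,3) (6,4) (6,5)] -> total=16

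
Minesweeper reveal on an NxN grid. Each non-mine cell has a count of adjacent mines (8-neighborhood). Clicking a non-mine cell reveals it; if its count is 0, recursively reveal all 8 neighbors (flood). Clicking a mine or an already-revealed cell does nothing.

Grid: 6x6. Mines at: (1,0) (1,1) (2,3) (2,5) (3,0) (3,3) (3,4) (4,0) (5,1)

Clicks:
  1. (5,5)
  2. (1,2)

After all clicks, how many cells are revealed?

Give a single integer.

Answer: 9

Derivation:
Click 1 (5,5) count=0: revealed 8 new [(4,2) (4,3) (4,4) (4,5) (5,2) (5,3) (5,4) (5,5)] -> total=8
Click 2 (1,2) count=2: revealed 1 new [(1,2)] -> total=9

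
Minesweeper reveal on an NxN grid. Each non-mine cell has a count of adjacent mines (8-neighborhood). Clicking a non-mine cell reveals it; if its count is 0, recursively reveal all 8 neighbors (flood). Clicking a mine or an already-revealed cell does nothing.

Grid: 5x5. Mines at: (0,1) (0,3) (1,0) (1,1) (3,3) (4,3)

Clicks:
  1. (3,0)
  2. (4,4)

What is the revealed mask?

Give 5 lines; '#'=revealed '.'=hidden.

Click 1 (3,0) count=0: revealed 9 new [(2,0) (2,1) (2,2) (3,0) (3,1) (3,2) (4,0) (4,1) (4,2)] -> total=9
Click 2 (4,4) count=2: revealed 1 new [(4,4)] -> total=10

Answer: .....
.....
###..
###..
###.#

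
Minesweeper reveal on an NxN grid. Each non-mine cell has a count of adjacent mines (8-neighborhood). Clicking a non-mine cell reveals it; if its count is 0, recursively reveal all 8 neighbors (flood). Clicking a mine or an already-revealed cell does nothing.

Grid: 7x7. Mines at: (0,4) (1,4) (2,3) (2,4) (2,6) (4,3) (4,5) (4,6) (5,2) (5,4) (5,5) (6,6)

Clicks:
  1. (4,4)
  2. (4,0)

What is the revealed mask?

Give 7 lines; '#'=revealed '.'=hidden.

Answer: ####...
####...
###....
###....
###.#..
##.....
##.....

Derivation:
Click 1 (4,4) count=4: revealed 1 new [(4,4)] -> total=1
Click 2 (4,0) count=0: revealed 21 new [(0,0) (0,1) (0,2) (0,3) (1,0) (1,1) (1,2) (1,3) (2,0) (2,1) (2,2) (3,0) (3,1) (3,2) (4,0) (4,1) (4,2) (5,0) (5,1) (6,0) (6,1)] -> total=22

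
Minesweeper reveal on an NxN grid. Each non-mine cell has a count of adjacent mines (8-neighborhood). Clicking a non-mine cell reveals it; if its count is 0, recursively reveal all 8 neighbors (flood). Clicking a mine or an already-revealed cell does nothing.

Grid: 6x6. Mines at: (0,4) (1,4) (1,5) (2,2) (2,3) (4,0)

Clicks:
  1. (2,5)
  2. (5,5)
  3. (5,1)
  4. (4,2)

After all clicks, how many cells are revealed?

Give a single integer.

Click 1 (2,5) count=2: revealed 1 new [(2,5)] -> total=1
Click 2 (5,5) count=0: revealed 16 new [(2,4) (3,1) (3,2) (3,3) (3,4) (3,5) (4,1) (4,2) (4,3) (4,4) (4,5) (5,1) (5,2) (5,3) (5,4) (5,5)] -> total=17
Click 3 (5,1) count=1: revealed 0 new [(none)] -> total=17
Click 4 (4,2) count=0: revealed 0 new [(none)] -> total=17

Answer: 17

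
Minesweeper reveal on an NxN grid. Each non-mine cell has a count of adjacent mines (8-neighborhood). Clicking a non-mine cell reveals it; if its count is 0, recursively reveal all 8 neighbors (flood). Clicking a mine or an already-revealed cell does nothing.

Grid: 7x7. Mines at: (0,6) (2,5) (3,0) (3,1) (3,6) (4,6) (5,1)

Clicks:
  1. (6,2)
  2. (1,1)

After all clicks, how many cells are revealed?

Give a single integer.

Answer: 35

Derivation:
Click 1 (6,2) count=1: revealed 1 new [(6,2)] -> total=1
Click 2 (1,1) count=0: revealed 34 new [(0,0) (0,1) (0,2) (0,3) (0,4) (0,5) (1,0) (1,1) (1,2) (1,3) (1,4) (1,5) (2,0) (2,1) (2,2) (2,3) (2,4) (3,2) (3,3) (3,4) (3,5) (4,2) (4,3) (4,4) (4,5) (5,2) (5,3) (5,4) (5,5) (5,6) (6,3) (6,4) (6,5) (6,6)] -> total=35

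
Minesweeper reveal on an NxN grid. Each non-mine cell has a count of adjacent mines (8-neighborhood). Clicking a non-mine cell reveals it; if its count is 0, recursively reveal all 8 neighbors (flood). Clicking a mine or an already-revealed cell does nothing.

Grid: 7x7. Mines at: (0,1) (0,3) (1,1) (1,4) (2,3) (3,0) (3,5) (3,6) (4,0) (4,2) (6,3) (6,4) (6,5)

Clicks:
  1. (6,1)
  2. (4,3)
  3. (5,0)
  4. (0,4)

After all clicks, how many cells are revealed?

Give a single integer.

Click 1 (6,1) count=0: revealed 6 new [(5,0) (5,1) (5,2) (6,0) (6,1) (6,2)] -> total=6
Click 2 (4,3) count=1: revealed 1 new [(4,3)] -> total=7
Click 3 (5,0) count=1: revealed 0 new [(none)] -> total=7
Click 4 (0,4) count=2: revealed 1 new [(0,4)] -> total=8

Answer: 8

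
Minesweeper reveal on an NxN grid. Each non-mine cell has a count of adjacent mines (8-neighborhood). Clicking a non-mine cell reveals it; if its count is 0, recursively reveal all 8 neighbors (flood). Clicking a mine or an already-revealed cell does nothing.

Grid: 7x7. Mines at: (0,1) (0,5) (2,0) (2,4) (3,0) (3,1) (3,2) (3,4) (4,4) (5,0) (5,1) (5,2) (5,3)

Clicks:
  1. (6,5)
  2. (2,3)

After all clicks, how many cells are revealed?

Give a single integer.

Answer: 15

Derivation:
Click 1 (6,5) count=0: revealed 14 new [(1,5) (1,6) (2,5) (2,6) (3,5) (3,6) (4,5) (4,6) (5,4) (5,5) (5,6) (6,4) (6,5) (6,6)] -> total=14
Click 2 (2,3) count=3: revealed 1 new [(2,3)] -> total=15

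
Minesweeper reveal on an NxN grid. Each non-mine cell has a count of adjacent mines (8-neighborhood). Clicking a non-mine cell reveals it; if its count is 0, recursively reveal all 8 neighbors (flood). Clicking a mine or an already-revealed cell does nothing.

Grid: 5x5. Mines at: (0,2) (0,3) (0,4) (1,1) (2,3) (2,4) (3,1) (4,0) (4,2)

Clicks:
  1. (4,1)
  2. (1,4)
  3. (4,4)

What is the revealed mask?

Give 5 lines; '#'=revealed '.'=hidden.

Answer: .....
....#
.....
...##
.#.##

Derivation:
Click 1 (4,1) count=3: revealed 1 new [(4,1)] -> total=1
Click 2 (1,4) count=4: revealed 1 new [(1,4)] -> total=2
Click 3 (4,4) count=0: revealed 4 new [(3,3) (3,4) (4,3) (4,4)] -> total=6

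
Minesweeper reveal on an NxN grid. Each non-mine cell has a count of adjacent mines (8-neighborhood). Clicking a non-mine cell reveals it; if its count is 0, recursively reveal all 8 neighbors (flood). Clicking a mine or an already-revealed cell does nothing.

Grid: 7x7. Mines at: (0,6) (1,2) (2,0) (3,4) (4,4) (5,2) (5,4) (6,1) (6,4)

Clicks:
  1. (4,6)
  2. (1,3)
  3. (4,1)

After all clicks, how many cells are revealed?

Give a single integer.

Click 1 (4,6) count=0: revealed 12 new [(1,5) (1,6) (2,5) (2,6) (3,5) (3,6) (4,5) (4,6) (5,5) (5,6) (6,5) (6,6)] -> total=12
Click 2 (1,3) count=1: revealed 1 new [(1,3)] -> total=13
Click 3 (4,1) count=1: revealed 1 new [(4,1)] -> total=14

Answer: 14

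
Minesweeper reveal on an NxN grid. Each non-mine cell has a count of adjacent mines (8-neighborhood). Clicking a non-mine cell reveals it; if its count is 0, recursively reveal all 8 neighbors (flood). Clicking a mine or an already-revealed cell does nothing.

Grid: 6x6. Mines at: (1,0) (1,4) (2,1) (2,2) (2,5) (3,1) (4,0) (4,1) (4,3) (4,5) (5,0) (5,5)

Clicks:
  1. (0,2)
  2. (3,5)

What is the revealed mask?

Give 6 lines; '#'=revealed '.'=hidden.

Answer: .###..
.###..
......
.....#
......
......

Derivation:
Click 1 (0,2) count=0: revealed 6 new [(0,1) (0,2) (0,3) (1,1) (1,2) (1,3)] -> total=6
Click 2 (3,5) count=2: revealed 1 new [(3,5)] -> total=7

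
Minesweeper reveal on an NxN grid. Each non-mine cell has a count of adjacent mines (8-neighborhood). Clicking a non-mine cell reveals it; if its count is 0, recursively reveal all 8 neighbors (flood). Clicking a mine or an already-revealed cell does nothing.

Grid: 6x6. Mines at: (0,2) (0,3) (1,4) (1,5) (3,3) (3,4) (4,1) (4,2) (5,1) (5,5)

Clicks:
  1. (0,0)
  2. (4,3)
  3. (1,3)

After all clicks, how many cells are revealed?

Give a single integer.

Answer: 13

Derivation:
Click 1 (0,0) count=0: revealed 11 new [(0,0) (0,1) (1,0) (1,1) (1,2) (2,0) (2,1) (2,2) (3,0) (3,1) (3,2)] -> total=11
Click 2 (4,3) count=3: revealed 1 new [(4,3)] -> total=12
Click 3 (1,3) count=3: revealed 1 new [(1,3)] -> total=13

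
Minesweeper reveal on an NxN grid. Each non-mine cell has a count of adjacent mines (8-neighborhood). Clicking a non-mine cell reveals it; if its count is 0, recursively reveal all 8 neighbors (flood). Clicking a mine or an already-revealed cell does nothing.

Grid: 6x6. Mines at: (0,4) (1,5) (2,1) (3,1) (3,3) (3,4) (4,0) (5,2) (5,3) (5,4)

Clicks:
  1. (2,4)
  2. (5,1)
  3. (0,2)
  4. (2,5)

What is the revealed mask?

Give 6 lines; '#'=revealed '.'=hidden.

Answer: ####..
####..
....##
......
......
.#....

Derivation:
Click 1 (2,4) count=3: revealed 1 new [(2,4)] -> total=1
Click 2 (5,1) count=2: revealed 1 new [(5,1)] -> total=2
Click 3 (0,2) count=0: revealed 8 new [(0,0) (0,1) (0,2) (0,3) (1,0) (1,1) (1,2) (1,3)] -> total=10
Click 4 (2,5) count=2: revealed 1 new [(2,5)] -> total=11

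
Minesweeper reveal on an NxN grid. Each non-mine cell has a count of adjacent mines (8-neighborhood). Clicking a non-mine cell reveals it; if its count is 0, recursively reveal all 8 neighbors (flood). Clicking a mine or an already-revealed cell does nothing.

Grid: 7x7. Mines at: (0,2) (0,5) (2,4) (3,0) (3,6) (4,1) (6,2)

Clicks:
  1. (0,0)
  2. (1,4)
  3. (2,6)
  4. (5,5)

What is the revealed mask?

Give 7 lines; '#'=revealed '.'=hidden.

Click 1 (0,0) count=0: revealed 6 new [(0,0) (0,1) (1,0) (1,1) (2,0) (2,1)] -> total=6
Click 2 (1,4) count=2: revealed 1 new [(1,4)] -> total=7
Click 3 (2,6) count=1: revealed 1 new [(2,6)] -> total=8
Click 4 (5,5) count=0: revealed 18 new [(3,2) (3,3) (3,4) (3,5) (4,2) (4,3) (4,4) (4,5) (4,6) (5,2) (5,3) (5,4) (5,5) (5,6) (6,3) (6,4) (6,5) (6,6)] -> total=26

Answer: ##.....
##..#..
##....#
..####.
..#####
..#####
...####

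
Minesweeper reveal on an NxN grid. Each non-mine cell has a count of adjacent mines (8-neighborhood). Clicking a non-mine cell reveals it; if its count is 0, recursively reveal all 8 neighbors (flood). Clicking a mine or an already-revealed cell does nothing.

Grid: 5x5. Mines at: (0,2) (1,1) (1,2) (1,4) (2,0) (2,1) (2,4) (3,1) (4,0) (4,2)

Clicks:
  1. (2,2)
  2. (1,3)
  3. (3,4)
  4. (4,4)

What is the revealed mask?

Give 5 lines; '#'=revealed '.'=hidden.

Click 1 (2,2) count=4: revealed 1 new [(2,2)] -> total=1
Click 2 (1,3) count=4: revealed 1 new [(1,3)] -> total=2
Click 3 (3,4) count=1: revealed 1 new [(3,4)] -> total=3
Click 4 (4,4) count=0: revealed 3 new [(3,3) (4,3) (4,4)] -> total=6

Answer: .....
...#.
..#..
...##
...##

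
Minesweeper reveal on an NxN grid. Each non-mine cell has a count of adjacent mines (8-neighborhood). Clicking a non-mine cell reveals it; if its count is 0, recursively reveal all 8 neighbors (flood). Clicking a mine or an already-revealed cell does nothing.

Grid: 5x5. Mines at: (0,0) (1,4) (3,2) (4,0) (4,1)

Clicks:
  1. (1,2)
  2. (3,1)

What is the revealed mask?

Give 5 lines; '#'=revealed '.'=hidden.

Click 1 (1,2) count=0: revealed 9 new [(0,1) (0,2) (0,3) (1,1) (1,2) (1,3) (2,1) (2,2) (2,3)] -> total=9
Click 2 (3,1) count=3: revealed 1 new [(3,1)] -> total=10

Answer: .###.
.###.
.###.
.#...
.....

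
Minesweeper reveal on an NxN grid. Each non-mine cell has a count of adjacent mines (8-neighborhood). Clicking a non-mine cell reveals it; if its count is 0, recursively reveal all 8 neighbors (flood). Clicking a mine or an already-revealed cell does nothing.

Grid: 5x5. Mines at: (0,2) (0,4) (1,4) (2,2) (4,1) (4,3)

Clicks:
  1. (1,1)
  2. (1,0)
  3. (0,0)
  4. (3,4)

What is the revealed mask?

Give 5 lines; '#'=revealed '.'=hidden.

Click 1 (1,1) count=2: revealed 1 new [(1,1)] -> total=1
Click 2 (1,0) count=0: revealed 7 new [(0,0) (0,1) (1,0) (2,0) (2,1) (3,0) (3,1)] -> total=8
Click 3 (0,0) count=0: revealed 0 new [(none)] -> total=8
Click 4 (3,4) count=1: revealed 1 new [(3,4)] -> total=9

Answer: ##...
##...
##...
##..#
.....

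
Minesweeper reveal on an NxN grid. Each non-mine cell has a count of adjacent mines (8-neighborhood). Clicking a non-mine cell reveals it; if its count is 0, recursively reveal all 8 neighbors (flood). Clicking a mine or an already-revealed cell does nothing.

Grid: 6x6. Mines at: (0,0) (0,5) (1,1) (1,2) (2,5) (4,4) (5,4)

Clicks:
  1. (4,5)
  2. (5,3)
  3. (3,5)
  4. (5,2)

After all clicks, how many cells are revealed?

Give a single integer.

Answer: 18

Derivation:
Click 1 (4,5) count=2: revealed 1 new [(4,5)] -> total=1
Click 2 (5,3) count=2: revealed 1 new [(5,3)] -> total=2
Click 3 (3,5) count=2: revealed 1 new [(3,5)] -> total=3
Click 4 (5,2) count=0: revealed 15 new [(2,0) (2,1) (2,2) (2,3) (3,0) (3,1) (3,2) (3,3) (4,0) (4,1) (4,2) (4,3) (5,0) (5,1) (5,2)] -> total=18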